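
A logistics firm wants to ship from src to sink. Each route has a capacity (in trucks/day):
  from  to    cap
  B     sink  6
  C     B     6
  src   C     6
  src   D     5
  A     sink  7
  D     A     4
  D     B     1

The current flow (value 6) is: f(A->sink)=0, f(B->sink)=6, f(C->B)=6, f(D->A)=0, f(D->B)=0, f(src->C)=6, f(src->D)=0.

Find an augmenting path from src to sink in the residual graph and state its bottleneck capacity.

src->D->A->sink, bottleneck 4

Residual along src->D->A->sink: src->D: 5, D->A: 4, A->sink: 7.
Bottleneck = min = 4.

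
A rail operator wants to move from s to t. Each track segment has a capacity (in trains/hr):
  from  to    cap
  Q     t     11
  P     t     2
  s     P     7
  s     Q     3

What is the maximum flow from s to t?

5

Augment s->P->t: bottleneck 2. Total 2.
Augment s->Q->t: bottleneck 3. Total 5.
No augmenting path remains in the residual graph.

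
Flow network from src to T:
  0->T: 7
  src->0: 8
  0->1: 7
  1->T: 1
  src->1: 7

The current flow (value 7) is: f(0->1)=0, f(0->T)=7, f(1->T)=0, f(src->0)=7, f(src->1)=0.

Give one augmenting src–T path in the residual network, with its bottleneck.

src->1->T, bottleneck 1

Residual along src->1->T: src->1: 7, 1->T: 1.
Bottleneck = min = 1.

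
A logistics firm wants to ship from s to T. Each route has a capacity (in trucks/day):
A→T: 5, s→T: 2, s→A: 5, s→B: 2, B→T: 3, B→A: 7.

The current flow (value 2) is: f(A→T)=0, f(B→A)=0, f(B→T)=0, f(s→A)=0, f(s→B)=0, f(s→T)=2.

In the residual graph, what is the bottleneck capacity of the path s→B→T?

2

Residual capacities along the path: s→B: 2, B→T: 3.
Minimum is 2.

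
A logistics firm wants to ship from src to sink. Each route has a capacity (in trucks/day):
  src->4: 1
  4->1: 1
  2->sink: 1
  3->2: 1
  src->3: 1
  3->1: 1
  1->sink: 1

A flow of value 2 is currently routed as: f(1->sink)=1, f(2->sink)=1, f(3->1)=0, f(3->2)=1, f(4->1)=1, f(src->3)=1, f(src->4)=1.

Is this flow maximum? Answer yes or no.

Residual reachable from src: {src}; sink is not reachable.
Saturated cut: src->4, src->3 with total capacity 2 = current flow value. Flow is maximum.

Yes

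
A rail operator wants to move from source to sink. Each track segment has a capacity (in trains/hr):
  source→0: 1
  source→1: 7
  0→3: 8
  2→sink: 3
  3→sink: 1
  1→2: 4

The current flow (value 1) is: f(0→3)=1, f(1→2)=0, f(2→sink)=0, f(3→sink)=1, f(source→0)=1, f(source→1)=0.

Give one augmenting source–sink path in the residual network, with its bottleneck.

source→1→2→sink, bottleneck 3

Residual along source→1→2→sink: source→1: 7, 1→2: 4, 2→sink: 3.
Bottleneck = min = 3.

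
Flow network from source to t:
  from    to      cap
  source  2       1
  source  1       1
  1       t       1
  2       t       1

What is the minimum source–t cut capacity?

2

Max flow = 2 (via 2 augmenting paths).
In the residual at optimum, the set reachable from source is {source}.
Cut edges: source->1 (cap 1), source->2 (cap 1). Sum = 2.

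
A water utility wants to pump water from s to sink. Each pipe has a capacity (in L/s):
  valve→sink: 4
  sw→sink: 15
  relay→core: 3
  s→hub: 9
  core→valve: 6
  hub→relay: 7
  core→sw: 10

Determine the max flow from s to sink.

Augment s→hub→relay→core→valve→sink: bottleneck 3. Total 3.
No augmenting path remains in the residual graph.

3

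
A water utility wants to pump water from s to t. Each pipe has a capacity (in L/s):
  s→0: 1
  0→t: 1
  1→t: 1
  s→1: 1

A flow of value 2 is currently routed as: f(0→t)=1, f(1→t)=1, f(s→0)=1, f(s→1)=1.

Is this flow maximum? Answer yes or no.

Residual reachable from s: {s}; t is not reachable.
Saturated cut: s→1, s→0 with total capacity 2 = current flow value. Flow is maximum.

Yes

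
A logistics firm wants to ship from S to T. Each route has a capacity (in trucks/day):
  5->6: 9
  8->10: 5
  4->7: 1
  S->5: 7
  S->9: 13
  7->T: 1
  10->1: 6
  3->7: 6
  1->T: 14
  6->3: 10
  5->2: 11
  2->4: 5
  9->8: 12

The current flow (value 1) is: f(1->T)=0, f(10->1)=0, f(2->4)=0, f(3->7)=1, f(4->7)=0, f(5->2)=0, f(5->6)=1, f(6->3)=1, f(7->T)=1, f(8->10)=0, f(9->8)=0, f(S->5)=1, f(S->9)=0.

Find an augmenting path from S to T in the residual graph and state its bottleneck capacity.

S->9->8->10->1->T, bottleneck 5

Residual along S->9->8->10->1->T: S->9: 13, 9->8: 12, 8->10: 5, 10->1: 6, 1->T: 14.
Bottleneck = min = 5.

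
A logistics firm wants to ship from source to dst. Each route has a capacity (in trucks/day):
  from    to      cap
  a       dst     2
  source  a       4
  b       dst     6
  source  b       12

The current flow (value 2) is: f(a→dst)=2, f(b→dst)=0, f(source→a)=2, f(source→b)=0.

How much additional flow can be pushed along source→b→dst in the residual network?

6

Residual capacities along the path: source→b: 12, b→dst: 6.
Minimum is 6.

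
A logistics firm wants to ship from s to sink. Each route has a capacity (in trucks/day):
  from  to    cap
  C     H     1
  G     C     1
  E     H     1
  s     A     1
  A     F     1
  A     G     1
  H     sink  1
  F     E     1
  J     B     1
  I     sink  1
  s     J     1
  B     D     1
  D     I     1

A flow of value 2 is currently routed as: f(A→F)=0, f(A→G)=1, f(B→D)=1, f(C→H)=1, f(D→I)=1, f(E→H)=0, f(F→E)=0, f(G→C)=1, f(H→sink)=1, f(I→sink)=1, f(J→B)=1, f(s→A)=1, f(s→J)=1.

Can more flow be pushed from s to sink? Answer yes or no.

No

Residual reachable from s: {s}; sink is not reachable.
Saturated cut: s→J, s→A with total capacity 2 = current flow value. Flow is maximum.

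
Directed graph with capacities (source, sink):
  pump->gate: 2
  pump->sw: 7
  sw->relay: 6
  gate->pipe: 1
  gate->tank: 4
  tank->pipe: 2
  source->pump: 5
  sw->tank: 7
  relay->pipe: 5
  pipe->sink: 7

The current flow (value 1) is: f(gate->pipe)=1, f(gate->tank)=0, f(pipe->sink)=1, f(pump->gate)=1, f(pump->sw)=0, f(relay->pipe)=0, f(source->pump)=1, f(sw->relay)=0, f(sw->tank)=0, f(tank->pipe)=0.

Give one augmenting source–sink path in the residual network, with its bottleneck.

Residual along source->pump->sw->tank->pipe->sink: source->pump: 4, pump->sw: 7, sw->tank: 7, tank->pipe: 2, pipe->sink: 6.
Bottleneck = min = 2.

source->pump->sw->tank->pipe->sink, bottleneck 2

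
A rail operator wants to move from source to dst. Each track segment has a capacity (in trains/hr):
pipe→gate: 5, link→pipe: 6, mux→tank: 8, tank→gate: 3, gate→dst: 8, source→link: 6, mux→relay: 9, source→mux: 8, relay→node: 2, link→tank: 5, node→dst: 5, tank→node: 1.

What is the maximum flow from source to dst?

11

Augment source→link→pipe→gate→dst: bottleneck 5. Total 5.
Augment source→link→tank→gate→dst: bottleneck 1. Total 6.
Augment source→mux→tank→gate→dst: bottleneck 2. Total 8.
Augment source→mux→tank→node→dst: bottleneck 1. Total 9.
Augment source→mux→relay→node→dst: bottleneck 2. Total 11.
No augmenting path remains in the residual graph.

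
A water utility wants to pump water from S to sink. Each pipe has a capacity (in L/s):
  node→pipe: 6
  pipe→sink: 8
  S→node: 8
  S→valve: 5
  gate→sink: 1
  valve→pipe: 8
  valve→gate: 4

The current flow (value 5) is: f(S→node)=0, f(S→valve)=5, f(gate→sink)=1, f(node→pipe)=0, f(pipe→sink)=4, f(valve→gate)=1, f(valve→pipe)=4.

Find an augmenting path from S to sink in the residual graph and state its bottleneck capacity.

S→node→pipe→sink, bottleneck 4

Residual along S→node→pipe→sink: S→node: 8, node→pipe: 6, pipe→sink: 4.
Bottleneck = min = 4.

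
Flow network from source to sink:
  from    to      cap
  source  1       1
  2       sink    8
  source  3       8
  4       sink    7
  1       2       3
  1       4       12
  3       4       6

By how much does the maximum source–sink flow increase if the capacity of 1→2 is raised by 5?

Original max flow = 7.
Edge 1→2 does not cross the min cut (source side {3, source}), so extra capacity there cannot help.
New max flow = 7. Increase = 0.

0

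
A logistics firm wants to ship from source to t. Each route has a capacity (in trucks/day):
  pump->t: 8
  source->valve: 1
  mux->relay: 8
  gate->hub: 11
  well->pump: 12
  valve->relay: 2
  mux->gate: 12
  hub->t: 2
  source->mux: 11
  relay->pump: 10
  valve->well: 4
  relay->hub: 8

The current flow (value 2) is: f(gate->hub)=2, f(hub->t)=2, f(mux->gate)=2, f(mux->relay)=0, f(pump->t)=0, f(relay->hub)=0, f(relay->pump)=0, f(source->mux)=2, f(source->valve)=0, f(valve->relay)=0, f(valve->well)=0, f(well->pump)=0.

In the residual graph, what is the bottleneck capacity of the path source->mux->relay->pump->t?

8

Residual capacities along the path: source->mux: 9, mux->relay: 8, relay->pump: 10, pump->t: 8.
Minimum is 8.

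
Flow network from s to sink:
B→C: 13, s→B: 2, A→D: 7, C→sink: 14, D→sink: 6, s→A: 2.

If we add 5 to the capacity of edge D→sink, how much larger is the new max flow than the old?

Original max flow = 4.
Edge D→sink does not cross the min cut (source side {s}), so extra capacity there cannot help.
New max flow = 4. Increase = 0.

0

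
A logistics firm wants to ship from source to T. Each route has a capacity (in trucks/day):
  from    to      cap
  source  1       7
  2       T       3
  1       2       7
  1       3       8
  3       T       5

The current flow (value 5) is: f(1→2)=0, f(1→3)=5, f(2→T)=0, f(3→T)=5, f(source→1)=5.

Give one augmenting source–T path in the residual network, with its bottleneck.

Residual along source→1→2→T: source→1: 2, 1→2: 7, 2→T: 3.
Bottleneck = min = 2.

source→1→2→T, bottleneck 2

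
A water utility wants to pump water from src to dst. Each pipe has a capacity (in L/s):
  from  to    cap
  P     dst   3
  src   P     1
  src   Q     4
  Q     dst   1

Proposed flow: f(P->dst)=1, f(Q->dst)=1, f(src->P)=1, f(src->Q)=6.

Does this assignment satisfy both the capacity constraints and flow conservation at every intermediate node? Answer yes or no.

No

Capacity violated on src->Q: flow 6 > capacity 4.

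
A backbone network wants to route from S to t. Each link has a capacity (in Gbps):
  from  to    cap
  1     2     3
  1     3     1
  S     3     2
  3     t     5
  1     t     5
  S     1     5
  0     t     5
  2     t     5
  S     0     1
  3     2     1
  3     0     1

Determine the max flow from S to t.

Augment S→1→t: bottleneck 5. Total 5.
Augment S→3→t: bottleneck 2. Total 7.
Augment S→0→t: bottleneck 1. Total 8.
No augmenting path remains in the residual graph.

8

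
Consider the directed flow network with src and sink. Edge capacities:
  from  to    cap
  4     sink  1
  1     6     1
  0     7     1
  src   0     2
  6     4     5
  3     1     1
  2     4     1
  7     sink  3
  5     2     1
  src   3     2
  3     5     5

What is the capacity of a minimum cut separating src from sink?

2

Max flow = 2 (via 2 augmenting paths).
In the residual at optimum, the set reachable from src is {0, 1, 2, 3, 4, 5, 6, src}.
Cut edges: 0->7 (cap 1), 4->sink (cap 1). Sum = 2.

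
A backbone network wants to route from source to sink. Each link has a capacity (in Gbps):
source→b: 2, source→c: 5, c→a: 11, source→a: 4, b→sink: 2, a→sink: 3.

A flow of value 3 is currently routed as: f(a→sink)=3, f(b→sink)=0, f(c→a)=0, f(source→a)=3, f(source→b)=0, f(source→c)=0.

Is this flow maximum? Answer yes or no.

Residual path source→b→sink has bottleneck 2 > 0.
Pushing 2 along it raises the flow to 5, so the given flow is not maximum.

No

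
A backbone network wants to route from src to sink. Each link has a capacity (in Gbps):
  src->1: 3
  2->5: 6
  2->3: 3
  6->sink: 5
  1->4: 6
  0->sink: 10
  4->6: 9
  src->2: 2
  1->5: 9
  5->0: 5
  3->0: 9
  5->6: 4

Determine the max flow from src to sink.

Augment src->2->3->0->sink: bottleneck 2. Total 2.
Augment src->1->5->0->sink: bottleneck 3. Total 5.
No augmenting path remains in the residual graph.

5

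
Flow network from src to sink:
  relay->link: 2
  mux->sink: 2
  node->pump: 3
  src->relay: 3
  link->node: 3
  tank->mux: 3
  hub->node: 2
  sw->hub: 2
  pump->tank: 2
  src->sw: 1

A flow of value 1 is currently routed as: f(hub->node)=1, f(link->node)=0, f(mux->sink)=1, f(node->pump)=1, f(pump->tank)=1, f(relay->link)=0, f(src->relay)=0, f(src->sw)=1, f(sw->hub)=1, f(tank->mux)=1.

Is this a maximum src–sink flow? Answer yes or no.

Residual path src->relay->link->node->pump->tank->mux->sink has bottleneck 1 > 0.
Pushing 1 along it raises the flow to 2, so the given flow is not maximum.

No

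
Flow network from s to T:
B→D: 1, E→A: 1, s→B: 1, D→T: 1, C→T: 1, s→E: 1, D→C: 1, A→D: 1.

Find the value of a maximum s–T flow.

Augment s→B→D→T: bottleneck 1. Total 1.
Augment s→E→A→D→C→T: bottleneck 1. Total 2.
No augmenting path remains in the residual graph.

2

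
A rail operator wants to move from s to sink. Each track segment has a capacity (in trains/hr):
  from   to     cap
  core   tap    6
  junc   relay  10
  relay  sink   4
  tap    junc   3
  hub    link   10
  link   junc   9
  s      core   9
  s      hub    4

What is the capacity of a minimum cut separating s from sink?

4

Max flow = 4 (via 2 augmenting paths).
In the residual at optimum, the set reachable from s is {core, hub, junc, link, relay, s, tap}.
Cut edges: relay->sink (cap 4). Sum = 4.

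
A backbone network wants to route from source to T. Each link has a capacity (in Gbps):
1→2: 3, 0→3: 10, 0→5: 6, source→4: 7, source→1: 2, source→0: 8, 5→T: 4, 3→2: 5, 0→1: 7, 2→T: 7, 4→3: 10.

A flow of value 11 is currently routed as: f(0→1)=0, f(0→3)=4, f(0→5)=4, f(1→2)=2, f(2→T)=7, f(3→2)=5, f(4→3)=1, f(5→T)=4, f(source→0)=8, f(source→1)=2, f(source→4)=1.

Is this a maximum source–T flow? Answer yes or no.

Yes

Residual reachable from source: {0, 1, 2, 3, 4, 5, source}; T is not reachable.
Saturated cut: 2→T, 5→T with total capacity 11 = current flow value. Flow is maximum.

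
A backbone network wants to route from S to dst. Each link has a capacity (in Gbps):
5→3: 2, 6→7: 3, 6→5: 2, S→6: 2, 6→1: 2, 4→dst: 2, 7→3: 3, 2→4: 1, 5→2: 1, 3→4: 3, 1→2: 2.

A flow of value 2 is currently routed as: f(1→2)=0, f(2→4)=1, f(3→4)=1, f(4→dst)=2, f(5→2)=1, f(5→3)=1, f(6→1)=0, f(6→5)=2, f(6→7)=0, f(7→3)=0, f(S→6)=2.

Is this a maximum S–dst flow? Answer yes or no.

Residual reachable from S: {S}; dst is not reachable.
Saturated cut: S→6 with total capacity 2 = current flow value. Flow is maximum.

Yes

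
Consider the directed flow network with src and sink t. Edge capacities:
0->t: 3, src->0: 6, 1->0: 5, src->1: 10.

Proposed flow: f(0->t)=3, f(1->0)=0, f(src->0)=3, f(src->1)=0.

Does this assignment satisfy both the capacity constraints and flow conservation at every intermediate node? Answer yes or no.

Every edge has 0 ≤ f(e) ≤ cap(e).
At each intermediate node, inflow equals outflow.

Yes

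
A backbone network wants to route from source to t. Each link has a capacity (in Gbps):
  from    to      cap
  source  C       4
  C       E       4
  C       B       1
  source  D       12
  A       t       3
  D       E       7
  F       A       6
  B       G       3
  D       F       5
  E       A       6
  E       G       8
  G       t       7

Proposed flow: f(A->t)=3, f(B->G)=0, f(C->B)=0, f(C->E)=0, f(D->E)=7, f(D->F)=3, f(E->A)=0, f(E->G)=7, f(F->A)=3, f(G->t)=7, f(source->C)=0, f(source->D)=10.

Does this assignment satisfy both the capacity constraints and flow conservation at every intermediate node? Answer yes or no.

Yes

Every edge has 0 ≤ f(e) ≤ cap(e).
At each intermediate node, inflow equals outflow.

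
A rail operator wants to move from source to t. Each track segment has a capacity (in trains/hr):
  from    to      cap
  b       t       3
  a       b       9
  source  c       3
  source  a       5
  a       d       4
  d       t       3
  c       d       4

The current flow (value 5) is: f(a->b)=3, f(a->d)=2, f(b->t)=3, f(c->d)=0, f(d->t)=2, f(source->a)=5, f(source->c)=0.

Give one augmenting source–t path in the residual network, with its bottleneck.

Residual along source->c->d->t: source->c: 3, c->d: 4, d->t: 1.
Bottleneck = min = 1.

source->c->d->t, bottleneck 1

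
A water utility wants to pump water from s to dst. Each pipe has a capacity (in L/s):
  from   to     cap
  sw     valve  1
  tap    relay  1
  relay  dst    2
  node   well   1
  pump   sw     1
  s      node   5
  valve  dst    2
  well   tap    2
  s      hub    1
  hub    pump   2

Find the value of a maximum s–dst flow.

Augment s->node->well->tap->relay->dst: bottleneck 1. Total 1.
Augment s->hub->pump->sw->valve->dst: bottleneck 1. Total 2.
No augmenting path remains in the residual graph.

2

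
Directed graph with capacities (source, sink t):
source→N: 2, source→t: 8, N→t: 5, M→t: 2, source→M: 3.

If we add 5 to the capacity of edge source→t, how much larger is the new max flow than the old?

5

Original max flow = 12.
After raising cap(source→t), augmenting paths through that edge carry 5 more units.
New max flow = 17. Increase = 5.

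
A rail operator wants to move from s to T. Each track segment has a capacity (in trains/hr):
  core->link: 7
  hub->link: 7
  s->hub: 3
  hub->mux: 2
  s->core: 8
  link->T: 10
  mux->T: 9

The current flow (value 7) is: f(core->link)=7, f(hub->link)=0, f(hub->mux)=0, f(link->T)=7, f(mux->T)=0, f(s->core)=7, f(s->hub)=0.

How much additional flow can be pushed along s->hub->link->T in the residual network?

Residual capacities along the path: s->hub: 3, hub->link: 7, link->T: 3.
Minimum is 3.

3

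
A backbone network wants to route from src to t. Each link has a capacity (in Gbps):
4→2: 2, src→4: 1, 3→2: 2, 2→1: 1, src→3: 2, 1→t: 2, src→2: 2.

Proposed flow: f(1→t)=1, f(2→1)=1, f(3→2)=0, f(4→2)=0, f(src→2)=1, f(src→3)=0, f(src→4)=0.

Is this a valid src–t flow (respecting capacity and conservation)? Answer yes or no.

Yes

Every edge has 0 ≤ f(e) ≤ cap(e).
At each intermediate node, inflow equals outflow.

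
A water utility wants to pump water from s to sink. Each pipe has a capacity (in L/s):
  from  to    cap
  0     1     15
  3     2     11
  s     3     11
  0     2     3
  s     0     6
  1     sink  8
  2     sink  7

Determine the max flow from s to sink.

13

Augment s->3->2->sink: bottleneck 7. Total 7.
Augment s->0->1->sink: bottleneck 6. Total 13.
No augmenting path remains in the residual graph.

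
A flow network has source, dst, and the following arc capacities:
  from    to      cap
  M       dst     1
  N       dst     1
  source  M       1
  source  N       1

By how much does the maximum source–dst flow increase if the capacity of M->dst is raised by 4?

Original max flow = 2.
Edge M->dst does not cross the min cut (source side {source}), so extra capacity there cannot help.
New max flow = 2. Increase = 0.

0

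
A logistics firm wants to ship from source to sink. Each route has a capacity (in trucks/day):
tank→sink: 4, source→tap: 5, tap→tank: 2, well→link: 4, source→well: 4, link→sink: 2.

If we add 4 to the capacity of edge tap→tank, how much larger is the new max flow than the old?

Original max flow = 4.
After raising cap(tap→tank), augmenting paths through that edge carry 2 more units.
New max flow = 6. Increase = 2.

2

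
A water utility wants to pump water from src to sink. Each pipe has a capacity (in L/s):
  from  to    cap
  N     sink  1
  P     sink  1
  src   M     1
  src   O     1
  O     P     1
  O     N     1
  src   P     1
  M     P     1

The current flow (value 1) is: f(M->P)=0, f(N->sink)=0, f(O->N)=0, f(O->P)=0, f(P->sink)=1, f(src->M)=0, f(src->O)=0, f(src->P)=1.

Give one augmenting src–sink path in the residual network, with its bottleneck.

Residual along src->O->N->sink: src->O: 1, O->N: 1, N->sink: 1.
Bottleneck = min = 1.

src->O->N->sink, bottleneck 1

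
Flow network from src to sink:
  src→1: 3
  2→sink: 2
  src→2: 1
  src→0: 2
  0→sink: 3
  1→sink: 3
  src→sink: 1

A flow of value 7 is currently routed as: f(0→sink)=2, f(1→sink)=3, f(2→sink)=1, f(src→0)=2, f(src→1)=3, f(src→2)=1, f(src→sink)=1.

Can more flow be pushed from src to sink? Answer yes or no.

Residual reachable from src: {src}; sink is not reachable.
Saturated cut: src→0, src→2, src→1, src→sink with total capacity 7 = current flow value. Flow is maximum.

No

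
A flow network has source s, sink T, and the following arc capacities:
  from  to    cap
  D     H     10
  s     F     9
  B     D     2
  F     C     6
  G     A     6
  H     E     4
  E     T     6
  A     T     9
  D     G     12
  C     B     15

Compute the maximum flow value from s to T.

Augment s->F->C->B->D->G->A->T: bottleneck 2. Total 2.
No augmenting path remains in the residual graph.

2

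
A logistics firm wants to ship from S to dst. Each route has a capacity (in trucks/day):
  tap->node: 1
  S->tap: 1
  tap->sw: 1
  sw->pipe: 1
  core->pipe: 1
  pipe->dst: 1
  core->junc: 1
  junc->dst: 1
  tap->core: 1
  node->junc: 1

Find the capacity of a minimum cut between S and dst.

1

Max flow = 1 (via 1 augmenting path).
In the residual at optimum, the set reachable from S is {S}.
Cut edges: S->tap (cap 1). Sum = 1.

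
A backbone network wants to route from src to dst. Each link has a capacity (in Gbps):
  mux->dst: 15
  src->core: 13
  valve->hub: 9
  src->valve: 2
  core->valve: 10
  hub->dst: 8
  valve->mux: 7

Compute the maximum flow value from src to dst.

Augment src->valve->mux->dst: bottleneck 2. Total 2.
Augment src->core->valve->mux->dst: bottleneck 5. Total 7.
Augment src->core->valve->hub->dst: bottleneck 5. Total 12.
No augmenting path remains in the residual graph.

12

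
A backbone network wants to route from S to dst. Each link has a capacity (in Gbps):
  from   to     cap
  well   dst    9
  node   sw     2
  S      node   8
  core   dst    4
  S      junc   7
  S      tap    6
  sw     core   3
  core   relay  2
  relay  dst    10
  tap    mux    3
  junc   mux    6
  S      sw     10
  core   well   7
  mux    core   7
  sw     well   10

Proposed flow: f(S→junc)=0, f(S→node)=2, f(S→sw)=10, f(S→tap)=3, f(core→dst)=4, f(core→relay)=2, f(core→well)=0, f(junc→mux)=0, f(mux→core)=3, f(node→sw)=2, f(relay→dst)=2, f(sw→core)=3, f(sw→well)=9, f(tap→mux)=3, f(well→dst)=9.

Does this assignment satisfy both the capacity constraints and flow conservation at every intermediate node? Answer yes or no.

Yes

Every edge has 0 ≤ f(e) ≤ cap(e).
At each intermediate node, inflow equals outflow.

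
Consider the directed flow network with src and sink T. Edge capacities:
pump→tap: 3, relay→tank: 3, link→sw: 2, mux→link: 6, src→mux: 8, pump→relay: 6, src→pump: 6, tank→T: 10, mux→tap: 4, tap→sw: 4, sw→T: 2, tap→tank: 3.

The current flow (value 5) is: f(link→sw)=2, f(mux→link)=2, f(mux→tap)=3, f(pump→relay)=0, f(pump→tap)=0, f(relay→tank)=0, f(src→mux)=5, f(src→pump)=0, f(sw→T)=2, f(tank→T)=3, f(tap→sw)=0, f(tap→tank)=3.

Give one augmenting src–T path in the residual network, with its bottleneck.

src→pump→relay→tank→T, bottleneck 3

Residual along src→pump→relay→tank→T: src→pump: 6, pump→relay: 6, relay→tank: 3, tank→T: 7.
Bottleneck = min = 3.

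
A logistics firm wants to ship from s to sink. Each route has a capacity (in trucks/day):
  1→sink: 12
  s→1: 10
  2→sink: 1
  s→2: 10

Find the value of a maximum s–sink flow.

Augment s→1→sink: bottleneck 10. Total 10.
Augment s→2→sink: bottleneck 1. Total 11.
No augmenting path remains in the residual graph.

11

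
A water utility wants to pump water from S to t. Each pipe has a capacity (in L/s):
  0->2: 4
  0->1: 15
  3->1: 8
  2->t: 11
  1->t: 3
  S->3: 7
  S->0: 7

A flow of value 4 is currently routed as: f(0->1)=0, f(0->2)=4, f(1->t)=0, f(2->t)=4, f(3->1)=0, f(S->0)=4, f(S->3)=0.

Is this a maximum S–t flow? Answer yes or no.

Residual path S->0->1->t has bottleneck 3 > 0.
Pushing 3 along it raises the flow to 7, so the given flow is not maximum.

No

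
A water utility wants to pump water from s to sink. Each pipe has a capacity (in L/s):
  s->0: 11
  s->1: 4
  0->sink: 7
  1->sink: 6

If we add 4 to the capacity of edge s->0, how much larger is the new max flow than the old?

Original max flow = 11.
Edge s->0 does not cross the min cut (source side {0, s}), so extra capacity there cannot help.
New max flow = 11. Increase = 0.

0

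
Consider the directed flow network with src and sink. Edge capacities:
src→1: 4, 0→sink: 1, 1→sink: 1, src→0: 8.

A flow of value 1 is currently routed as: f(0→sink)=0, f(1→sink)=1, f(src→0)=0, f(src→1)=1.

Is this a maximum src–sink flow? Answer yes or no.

No

Residual path src→0→sink has bottleneck 1 > 0.
Pushing 1 along it raises the flow to 2, so the given flow is not maximum.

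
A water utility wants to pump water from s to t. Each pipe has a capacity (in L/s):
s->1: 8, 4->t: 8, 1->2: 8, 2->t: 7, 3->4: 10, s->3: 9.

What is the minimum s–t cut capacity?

15

Max flow = 15 (via 2 augmenting paths).
In the residual at optimum, the set reachable from s is {1, 2, 3, 4, s}.
Cut edges: 2->t (cap 7), 4->t (cap 8). Sum = 15.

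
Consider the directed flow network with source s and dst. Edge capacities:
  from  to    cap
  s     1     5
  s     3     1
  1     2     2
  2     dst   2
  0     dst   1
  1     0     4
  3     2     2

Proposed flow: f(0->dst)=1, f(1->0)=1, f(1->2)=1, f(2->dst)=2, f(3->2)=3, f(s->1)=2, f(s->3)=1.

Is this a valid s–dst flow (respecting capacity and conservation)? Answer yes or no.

Capacity violated on 3->2: flow 3 > capacity 2.

No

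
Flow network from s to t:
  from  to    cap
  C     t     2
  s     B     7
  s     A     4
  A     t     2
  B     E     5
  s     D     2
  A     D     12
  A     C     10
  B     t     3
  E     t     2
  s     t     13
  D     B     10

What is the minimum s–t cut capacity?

Max flow = 22 (via 5 augmenting paths).
In the residual at optimum, the set reachable from s is {B, D, E, s}.
Cut edges: s→A (cap 4), s→t (cap 13), B→t (cap 3), E→t (cap 2). Sum = 22.

22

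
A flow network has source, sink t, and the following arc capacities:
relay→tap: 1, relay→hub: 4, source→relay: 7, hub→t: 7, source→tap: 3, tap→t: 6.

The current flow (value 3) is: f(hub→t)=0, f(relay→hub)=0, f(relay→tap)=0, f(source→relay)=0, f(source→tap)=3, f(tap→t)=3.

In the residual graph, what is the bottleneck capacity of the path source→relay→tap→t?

Residual capacities along the path: source→relay: 7, relay→tap: 1, tap→t: 3.
Minimum is 1.

1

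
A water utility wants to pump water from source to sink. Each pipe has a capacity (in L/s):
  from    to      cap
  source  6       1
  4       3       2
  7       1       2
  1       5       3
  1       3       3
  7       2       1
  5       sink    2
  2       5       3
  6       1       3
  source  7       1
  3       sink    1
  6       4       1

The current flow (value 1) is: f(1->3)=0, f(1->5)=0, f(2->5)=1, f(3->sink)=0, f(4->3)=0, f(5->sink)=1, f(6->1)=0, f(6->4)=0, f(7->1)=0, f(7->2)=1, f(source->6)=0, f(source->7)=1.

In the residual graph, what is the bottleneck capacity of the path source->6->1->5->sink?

Residual capacities along the path: source->6: 1, 6->1: 3, 1->5: 3, 5->sink: 1.
Minimum is 1.

1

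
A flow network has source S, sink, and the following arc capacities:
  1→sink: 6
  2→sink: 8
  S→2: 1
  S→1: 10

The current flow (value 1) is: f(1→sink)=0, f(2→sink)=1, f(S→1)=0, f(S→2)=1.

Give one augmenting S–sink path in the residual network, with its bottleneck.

S→1→sink, bottleneck 6

Residual along S→1→sink: S→1: 10, 1→sink: 6.
Bottleneck = min = 6.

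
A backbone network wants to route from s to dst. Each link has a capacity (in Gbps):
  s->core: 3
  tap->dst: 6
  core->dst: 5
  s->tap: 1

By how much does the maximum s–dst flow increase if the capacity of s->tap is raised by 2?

Original max flow = 4.
After raising cap(s->tap), augmenting paths through that edge carry 2 more units.
New max flow = 6. Increase = 2.

2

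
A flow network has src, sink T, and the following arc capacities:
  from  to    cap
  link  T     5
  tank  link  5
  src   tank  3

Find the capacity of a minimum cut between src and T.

Max flow = 3 (via 1 augmenting path).
In the residual at optimum, the set reachable from src is {src}.
Cut edges: src→tank (cap 3). Sum = 3.

3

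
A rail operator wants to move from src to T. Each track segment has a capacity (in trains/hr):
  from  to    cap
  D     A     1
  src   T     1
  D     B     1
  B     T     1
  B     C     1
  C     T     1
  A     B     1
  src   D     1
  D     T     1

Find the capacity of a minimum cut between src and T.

2

Max flow = 2 (via 2 augmenting paths).
In the residual at optimum, the set reachable from src is {src}.
Cut edges: src->D (cap 1), src->T (cap 1). Sum = 2.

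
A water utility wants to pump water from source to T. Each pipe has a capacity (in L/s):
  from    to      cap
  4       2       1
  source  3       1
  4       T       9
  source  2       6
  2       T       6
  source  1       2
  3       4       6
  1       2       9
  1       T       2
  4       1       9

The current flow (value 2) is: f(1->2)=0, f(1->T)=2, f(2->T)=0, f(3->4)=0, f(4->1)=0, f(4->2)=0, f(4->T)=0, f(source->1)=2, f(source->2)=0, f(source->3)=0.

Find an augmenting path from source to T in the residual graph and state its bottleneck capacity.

Residual along source->2->T: source->2: 6, 2->T: 6.
Bottleneck = min = 6.

source->2->T, bottleneck 6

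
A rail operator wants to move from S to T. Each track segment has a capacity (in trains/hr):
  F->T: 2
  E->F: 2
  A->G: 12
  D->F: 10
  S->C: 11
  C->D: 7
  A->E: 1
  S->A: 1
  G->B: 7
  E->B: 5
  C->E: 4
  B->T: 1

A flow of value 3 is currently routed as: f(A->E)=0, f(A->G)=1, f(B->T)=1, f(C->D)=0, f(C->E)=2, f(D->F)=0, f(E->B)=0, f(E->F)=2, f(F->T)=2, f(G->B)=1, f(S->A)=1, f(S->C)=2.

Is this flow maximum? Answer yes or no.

Yes

Residual reachable from S: {A, B, C, D, E, F, G, S}; T is not reachable.
Saturated cut: B->T, F->T with total capacity 3 = current flow value. Flow is maximum.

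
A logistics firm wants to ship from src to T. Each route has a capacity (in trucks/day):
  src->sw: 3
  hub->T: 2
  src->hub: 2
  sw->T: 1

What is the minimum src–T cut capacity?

Max flow = 3 (via 2 augmenting paths).
In the residual at optimum, the set reachable from src is {src, sw}.
Cut edges: src->hub (cap 2), sw->T (cap 1). Sum = 3.

3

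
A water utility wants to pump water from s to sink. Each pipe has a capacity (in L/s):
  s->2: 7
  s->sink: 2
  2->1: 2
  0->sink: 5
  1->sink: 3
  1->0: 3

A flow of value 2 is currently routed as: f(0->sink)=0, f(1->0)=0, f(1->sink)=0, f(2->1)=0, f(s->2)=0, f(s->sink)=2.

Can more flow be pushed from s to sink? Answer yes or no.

Residual path s->2->1->sink has bottleneck 2 > 0.
Pushing 2 along it raises the flow to 4, so the given flow is not maximum.

Yes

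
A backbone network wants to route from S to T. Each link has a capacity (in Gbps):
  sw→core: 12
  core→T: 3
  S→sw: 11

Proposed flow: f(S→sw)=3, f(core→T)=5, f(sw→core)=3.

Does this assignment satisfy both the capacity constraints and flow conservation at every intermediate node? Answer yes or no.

No

Capacity violated on core→T: flow 5 > capacity 3.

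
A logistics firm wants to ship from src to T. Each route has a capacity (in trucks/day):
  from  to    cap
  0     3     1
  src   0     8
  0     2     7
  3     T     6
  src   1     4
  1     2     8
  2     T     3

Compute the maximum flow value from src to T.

4

Augment src->0->3->T: bottleneck 1. Total 1.
Augment src->0->2->T: bottleneck 3. Total 4.
No augmenting path remains in the residual graph.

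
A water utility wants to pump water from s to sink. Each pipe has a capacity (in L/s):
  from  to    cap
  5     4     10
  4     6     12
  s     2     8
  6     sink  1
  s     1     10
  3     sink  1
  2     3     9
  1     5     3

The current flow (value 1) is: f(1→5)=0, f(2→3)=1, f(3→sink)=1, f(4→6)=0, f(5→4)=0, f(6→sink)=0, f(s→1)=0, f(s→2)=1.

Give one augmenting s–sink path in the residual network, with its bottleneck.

Residual along s→1→5→4→6→sink: s→1: 10, 1→5: 3, 5→4: 10, 4→6: 12, 6→sink: 1.
Bottleneck = min = 1.

s→1→5→4→6→sink, bottleneck 1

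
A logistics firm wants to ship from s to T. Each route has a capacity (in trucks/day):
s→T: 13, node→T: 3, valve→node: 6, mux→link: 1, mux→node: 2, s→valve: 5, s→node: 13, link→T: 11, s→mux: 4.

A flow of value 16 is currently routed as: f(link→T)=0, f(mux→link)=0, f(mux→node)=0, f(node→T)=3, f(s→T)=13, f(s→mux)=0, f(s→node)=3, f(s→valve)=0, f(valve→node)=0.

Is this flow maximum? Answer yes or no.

Residual path s→mux→link→T has bottleneck 1 > 0.
Pushing 1 along it raises the flow to 17, so the given flow is not maximum.

No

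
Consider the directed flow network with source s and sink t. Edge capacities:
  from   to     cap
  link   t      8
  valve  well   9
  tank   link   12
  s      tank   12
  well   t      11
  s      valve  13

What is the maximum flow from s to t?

17

Augment s->valve->well->t: bottleneck 9. Total 9.
Augment s->tank->link->t: bottleneck 8. Total 17.
No augmenting path remains in the residual graph.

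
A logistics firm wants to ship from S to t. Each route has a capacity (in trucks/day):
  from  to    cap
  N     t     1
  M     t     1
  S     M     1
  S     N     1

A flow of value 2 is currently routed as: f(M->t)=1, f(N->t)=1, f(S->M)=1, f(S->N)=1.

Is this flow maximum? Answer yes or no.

Yes

Residual reachable from S: {S}; t is not reachable.
Saturated cut: S->N, S->M with total capacity 2 = current flow value. Flow is maximum.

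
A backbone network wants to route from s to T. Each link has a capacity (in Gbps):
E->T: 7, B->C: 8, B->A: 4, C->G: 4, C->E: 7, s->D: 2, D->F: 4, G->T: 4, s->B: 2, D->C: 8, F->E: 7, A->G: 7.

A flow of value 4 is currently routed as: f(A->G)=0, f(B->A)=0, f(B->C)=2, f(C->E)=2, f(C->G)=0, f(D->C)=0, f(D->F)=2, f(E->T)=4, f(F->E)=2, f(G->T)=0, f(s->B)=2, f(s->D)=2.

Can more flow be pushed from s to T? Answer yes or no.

Residual reachable from s: {s}; T is not reachable.
Saturated cut: s->D, s->B with total capacity 4 = current flow value. Flow is maximum.

No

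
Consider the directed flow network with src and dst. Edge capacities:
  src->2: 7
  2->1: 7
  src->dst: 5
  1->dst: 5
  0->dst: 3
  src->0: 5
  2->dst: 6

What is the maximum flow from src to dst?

15

Augment src->dst: bottleneck 5. Total 5.
Augment src->2->dst: bottleneck 6. Total 11.
Augment src->0->dst: bottleneck 3. Total 14.
Augment src->2->1->dst: bottleneck 1. Total 15.
No augmenting path remains in the residual graph.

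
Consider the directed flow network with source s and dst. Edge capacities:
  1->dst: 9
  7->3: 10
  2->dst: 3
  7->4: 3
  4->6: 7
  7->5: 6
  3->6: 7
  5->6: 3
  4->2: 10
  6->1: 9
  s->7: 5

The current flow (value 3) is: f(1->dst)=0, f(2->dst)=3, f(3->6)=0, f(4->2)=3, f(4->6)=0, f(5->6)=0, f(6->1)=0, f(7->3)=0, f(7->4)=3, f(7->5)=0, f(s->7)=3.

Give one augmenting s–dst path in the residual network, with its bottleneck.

Residual along s->7->5->6->1->dst: s->7: 2, 7->5: 6, 5->6: 3, 6->1: 9, 1->dst: 9.
Bottleneck = min = 2.

s->7->5->6->1->dst, bottleneck 2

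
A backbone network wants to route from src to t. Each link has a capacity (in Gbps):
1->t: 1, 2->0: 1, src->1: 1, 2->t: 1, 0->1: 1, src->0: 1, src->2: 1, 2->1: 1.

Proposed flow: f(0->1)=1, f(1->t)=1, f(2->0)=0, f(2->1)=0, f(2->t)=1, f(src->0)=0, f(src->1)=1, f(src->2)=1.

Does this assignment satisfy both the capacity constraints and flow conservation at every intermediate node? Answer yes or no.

Conservation fails at 0: inflow 0 ≠ outflow 1.

No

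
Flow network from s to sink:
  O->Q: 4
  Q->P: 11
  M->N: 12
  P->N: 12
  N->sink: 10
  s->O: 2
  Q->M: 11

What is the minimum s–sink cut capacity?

Max flow = 2 (via 1 augmenting path).
In the residual at optimum, the set reachable from s is {s}.
Cut edges: s->O (cap 2). Sum = 2.

2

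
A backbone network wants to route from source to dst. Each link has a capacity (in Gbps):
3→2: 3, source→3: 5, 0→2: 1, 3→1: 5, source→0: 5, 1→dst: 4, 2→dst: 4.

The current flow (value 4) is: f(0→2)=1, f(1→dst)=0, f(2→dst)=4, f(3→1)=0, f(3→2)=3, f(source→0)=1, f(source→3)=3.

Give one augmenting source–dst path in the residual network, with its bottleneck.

source→3→1→dst, bottleneck 2

Residual along source→3→1→dst: source→3: 2, 3→1: 5, 1→dst: 4.
Bottleneck = min = 2.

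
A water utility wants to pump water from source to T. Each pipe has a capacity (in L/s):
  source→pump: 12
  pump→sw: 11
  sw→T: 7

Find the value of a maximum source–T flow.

7

Augment source→pump→sw→T: bottleneck 7. Total 7.
No augmenting path remains in the residual graph.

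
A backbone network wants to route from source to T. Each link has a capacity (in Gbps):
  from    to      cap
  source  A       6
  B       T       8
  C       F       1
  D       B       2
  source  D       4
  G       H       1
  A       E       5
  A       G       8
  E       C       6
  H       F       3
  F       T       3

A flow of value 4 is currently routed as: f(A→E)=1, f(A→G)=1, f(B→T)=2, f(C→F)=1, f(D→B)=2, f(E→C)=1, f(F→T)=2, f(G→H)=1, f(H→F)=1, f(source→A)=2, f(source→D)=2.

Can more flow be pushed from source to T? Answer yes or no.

No

Residual reachable from source: {A, C, D, E, G, source}; T is not reachable.
Saturated cut: D→B, G→H, C→F with total capacity 4 = current flow value. Flow is maximum.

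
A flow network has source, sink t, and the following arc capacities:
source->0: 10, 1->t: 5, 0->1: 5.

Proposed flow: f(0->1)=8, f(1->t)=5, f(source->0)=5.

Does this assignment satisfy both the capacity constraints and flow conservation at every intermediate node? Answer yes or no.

No

Capacity violated on 0->1: flow 8 > capacity 5.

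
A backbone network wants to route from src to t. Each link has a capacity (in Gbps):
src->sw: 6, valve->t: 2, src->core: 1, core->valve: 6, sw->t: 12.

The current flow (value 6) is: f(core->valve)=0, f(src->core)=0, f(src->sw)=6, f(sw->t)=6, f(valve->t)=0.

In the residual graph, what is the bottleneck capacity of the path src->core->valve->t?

Residual capacities along the path: src->core: 1, core->valve: 6, valve->t: 2.
Minimum is 1.

1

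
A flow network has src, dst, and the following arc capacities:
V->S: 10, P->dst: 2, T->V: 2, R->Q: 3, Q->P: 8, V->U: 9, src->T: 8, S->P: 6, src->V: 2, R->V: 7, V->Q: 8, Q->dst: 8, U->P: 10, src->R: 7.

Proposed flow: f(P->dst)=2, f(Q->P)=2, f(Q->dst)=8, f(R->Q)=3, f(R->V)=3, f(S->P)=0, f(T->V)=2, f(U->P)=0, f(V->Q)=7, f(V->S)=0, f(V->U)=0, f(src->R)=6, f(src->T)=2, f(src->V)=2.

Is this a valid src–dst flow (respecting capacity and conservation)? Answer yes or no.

Every edge has 0 ≤ f(e) ≤ cap(e).
At each intermediate node, inflow equals outflow.

Yes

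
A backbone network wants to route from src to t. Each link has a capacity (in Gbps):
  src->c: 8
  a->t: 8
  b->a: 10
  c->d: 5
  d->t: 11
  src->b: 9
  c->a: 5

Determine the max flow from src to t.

Augment src->b->a->t: bottleneck 8. Total 8.
Augment src->c->d->t: bottleneck 5. Total 13.
No augmenting path remains in the residual graph.

13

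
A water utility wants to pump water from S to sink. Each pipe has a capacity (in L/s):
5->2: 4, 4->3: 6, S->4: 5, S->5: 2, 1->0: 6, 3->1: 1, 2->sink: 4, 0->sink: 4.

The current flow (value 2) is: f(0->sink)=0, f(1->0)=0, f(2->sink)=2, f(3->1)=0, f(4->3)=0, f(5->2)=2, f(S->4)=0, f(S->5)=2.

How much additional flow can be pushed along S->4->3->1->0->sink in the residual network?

1

Residual capacities along the path: S->4: 5, 4->3: 6, 3->1: 1, 1->0: 6, 0->sink: 4.
Minimum is 1.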